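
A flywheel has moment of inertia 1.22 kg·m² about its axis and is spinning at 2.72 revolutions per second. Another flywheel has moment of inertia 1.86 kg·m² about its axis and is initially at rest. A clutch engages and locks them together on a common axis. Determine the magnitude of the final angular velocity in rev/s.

|ω_f| ≈ 1.08 rev/s

No external torque acts about the common axis, so total angular momentum is conserved.
Taking A's sense as positive: L = (1.220)(2.72) = 3.318 kg·m²·rev/s.
Combined I = 1.220 + 1.860 = 3.080 kg·m².
ω_f = L / I = 3.318 / 3.080 = 1.077 rev/s.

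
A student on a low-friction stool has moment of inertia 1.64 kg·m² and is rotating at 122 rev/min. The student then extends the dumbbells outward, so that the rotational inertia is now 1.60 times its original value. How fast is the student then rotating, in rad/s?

With no external torque about the axis, L is conserved: I₁ω₁ = I₂ω₂.
I₂ = 1.60 × 1.64 = 2.624 kg·m².
ω₂ = I₁ω₁ / I₂ = (1.640)(122 rpm) / (2.624) = 76.25 rpm = 7.985 rad/s.

ω₂ ≈ 7.98 rad/s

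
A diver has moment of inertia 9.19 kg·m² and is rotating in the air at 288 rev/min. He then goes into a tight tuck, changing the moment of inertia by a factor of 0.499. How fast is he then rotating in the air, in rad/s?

ω₂ ≈ 60.4 rad/s

Angular momentum about the spin axis is conserved since the torque about it is zero.
I₂ = 0.499 × 9.19 = 4.586 kg·m².
ω₂ = I₁ω₁ / I₂ = (9.190)(288 rpm) / (4.586) = 577.2 rpm = 60.44 rad/s.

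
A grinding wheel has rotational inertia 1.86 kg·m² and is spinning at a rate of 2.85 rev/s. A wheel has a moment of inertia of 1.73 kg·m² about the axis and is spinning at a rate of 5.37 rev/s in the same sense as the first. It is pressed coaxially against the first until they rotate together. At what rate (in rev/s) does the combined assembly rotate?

|ω_f| ≈ 4.06 rev/s

The coupling torques are internal; angular momentum about the shared axis is conserved.
Taking A's sense as positive: L = (1.860)(2.85) + (1.730)(5.37) = 14.59 kg·m²·rev/s.
Combined I = 1.860 + 1.730 = 3.590 kg·m².
ω_f = L / I = 14.59 / 3.590 = 4.064 rev/s.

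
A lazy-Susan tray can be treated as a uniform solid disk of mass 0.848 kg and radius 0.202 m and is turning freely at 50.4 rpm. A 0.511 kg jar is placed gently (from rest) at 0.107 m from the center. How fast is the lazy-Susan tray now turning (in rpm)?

No external torque acts about the center; L_before = L_after.
I_p = ½(0.848)(0.202)² = 0.01730 kg·m².
Added inertia Σmr² = (0.511)(0.107)² = 0.005850 kg·m²; I_f = 0.01730 + 0.005850 = 0.02315 kg·m².
ω_f = I_p ω_i / I_f = (0.01730)(50.4) / 0.02315 = 37.66 rpm.

ω_f ≈ 37.7 rpm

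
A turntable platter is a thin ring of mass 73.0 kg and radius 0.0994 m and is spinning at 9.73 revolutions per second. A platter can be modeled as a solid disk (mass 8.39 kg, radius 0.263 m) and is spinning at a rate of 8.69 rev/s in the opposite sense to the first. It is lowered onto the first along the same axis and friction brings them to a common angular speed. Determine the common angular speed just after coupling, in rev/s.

No external torque acts about the common axis, so total angular momentum is conserved.
Moments of inertia: I_A = (73.0)(0.0994)² = 0.7213 kg·m²; I_B = ½(8.39)(0.263)² = 0.2902 kg·m².
Taking A's sense as positive: L = (0.7213)(9.73) − (0.2902)(8.69) = 4.496 kg·m²·rev/s.
Combined I = 0.7213 + 0.2902 = 1.011 kg·m².
ω_f = L / I = 4.496 / 1.011 = 4.446 rev/s.

|ω_f| ≈ 4.45 rev/s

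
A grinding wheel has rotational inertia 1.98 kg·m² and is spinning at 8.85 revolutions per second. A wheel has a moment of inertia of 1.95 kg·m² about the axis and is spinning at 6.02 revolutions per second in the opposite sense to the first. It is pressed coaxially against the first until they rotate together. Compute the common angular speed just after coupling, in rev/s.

The coupling torques are internal; angular momentum about the shared axis is conserved.
Taking A's sense as positive: L = (1.980)(8.85) − (1.950)(6.02) = 5.784 kg·m²·rev/s.
Combined I = 1.980 + 1.950 = 3.930 kg·m².
ω_f = L / I = 5.784 / 3.930 = 1.472 rev/s.

|ω_f| ≈ 1.47 rev/s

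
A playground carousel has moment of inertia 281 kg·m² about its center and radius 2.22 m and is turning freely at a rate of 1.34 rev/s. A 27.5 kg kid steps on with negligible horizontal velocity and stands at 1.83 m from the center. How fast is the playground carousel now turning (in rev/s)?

The added mass arrives with no angular momentum about the center, and any external torque about the center is negligible, so the system's angular momentum is conserved.
Added inertia Σmr² = (27.5)(1.83)² = 92.09 kg·m²; I_f = 281.0 + 92.09 = 373.1 kg·m².
ω_f = I_p ω_i / I_f = (281.0)(1.34) / 373.1 = 1.009 rev/s.

ω_f ≈ 1.01 rev/s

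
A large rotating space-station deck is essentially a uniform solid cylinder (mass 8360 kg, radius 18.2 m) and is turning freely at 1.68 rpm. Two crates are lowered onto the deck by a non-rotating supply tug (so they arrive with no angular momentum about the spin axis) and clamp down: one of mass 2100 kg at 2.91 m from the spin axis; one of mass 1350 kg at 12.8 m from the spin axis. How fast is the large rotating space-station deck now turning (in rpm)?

ω_f ≈ 1.43 rpm

No external torque acts about the spin axis; L_before = L_after.
I_p = ½(8360)(18.2)² = 1.385e+06 kg·m².
Added inertia Σmr² = (2100)(2.91)² + (1350)(12.8)² = 2.390e+05 kg·m²; I_f = 1.385e+06 + 2.390e+05 = 1.624e+06 kg·m².
ω_f = I_p ω_i / I_f = (1.385e+06)(1.68) / 1.624e+06 = 1.433 rpm.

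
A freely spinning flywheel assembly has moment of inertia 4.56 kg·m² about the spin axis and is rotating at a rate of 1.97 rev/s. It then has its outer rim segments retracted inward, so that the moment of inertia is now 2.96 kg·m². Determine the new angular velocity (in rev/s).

No external torque acts about the spin axis, so angular momentum is conserved.
ω₂ = I₁ω₁ / I₂ = (4.560)(1.97 rev/s) / (2.960) = 3.035 rev/s.

ω₂ ≈ 3.03 rev/s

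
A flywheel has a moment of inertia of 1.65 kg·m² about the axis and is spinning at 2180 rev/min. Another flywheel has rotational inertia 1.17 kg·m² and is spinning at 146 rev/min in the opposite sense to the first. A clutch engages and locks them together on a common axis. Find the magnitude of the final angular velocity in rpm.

|ω_f| ≈ 1210 rpm

The coupling torques are internal; angular momentum about the shared axis is conserved.
Taking A's sense as positive: L = (1.650)(2180) − (1.170)(146) = 3426 kg·m²·rpm.
Combined I = 1.650 + 1.170 = 2.820 kg·m².
ω_f = L / I = 3426 / 2.820 = 1215 rpm.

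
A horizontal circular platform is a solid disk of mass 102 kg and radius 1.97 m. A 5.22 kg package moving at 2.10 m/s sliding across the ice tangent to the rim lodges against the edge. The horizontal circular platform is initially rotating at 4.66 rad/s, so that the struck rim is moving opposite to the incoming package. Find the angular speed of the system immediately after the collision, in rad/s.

The axle reaction passes through the central axle and exerts no torque about it; angular momentum about the central axle is conserved through the impact.
I_p = ½(102)(1.97)² = 197.9 kg·m². Taking the sense of the package's angular momentum as positive, L_{package} = m v R = (5.22)(2.10)(1.97) = 21.60 kg·m²/s.
L_i = −I_p ω_p + m v R = −(197.9)(4.66) + 21.60 = -900.7 kg·m²/s.
After sticking, I_f = I_p + m R² = 197.9 + (5.22)(1.97)² = 218.2 kg·m².
ω_f = L_i / I_f = -900.7 / 218.2 = -4.128 rad/s.

|ω_f| ≈ 4.13 rad/s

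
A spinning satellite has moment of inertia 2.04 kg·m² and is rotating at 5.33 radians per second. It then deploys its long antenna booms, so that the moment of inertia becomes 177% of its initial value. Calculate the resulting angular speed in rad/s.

Angular momentum about the spin axis is conserved since the torque about it is zero.
I₂ = 1.77 × 2.04 = 3.611 kg·m².
ω₂ = I₁ω₁ / I₂ = (2.040)(5.33 rad/s) / (3.611) = 3.011 rad/s.

ω₂ ≈ 3.01 rad/s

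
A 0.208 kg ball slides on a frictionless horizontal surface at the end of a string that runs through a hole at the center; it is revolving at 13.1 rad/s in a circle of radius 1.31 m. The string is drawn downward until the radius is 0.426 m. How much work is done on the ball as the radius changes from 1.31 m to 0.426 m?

No torque about the axis ⇒ m r₁² ω₁ = m r₂² ω₂.
ω₂ = ω₁ (r₁/r₂)² = (13.1)(1.31/0.426)² = 123.9 rad/s.
W = ΔKE = ½m(v₂² − v₁²) = 259.0 J.

W ≈ 259 J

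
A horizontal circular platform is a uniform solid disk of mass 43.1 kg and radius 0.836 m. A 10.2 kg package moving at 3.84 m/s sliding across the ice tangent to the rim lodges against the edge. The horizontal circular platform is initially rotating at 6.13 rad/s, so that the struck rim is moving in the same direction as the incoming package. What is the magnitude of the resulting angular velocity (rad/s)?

|ω_f| ≈ 5.64 rad/s

About the central axle the impulsive forces during the collision are internal, so angular momentum about that axis is conserved.
I_p = ½(43.1)(0.836)² = 15.06 kg·m². Taking the sense of the package's angular momentum as positive, L_{package} = m v R = (10.2)(3.84)(0.836) = 32.74 kg·m²/s.
L_i = +I_p ω_p + m v R = +(15.06)(6.13) + 32.74 = 125.1 kg·m²/s.
After sticking, I_f = I_p + m R² = 15.06 + (10.2)(0.836)² = 22.19 kg·m².
ω_f = L_i / I_f = 125.1 / 22.19 = 5.636 rad/s.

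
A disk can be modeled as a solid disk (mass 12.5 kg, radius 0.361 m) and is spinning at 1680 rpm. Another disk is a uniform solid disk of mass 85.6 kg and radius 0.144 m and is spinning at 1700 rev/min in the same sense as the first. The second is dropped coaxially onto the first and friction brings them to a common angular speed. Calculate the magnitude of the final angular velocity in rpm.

|ω_f| ≈ 1690 rpm

The coupling torques are internal; angular momentum about the shared axis is conserved.
Moments of inertia: I_A = ½(12.5)(0.361)² = 0.8145 kg·m²; I_B = ½(85.6)(0.144)² = 0.8875 kg·m².
Taking A's sense as positive: L = (0.8145)(1680) + (0.8875)(1700) = 2877 kg·m²·rpm.
Combined I = 0.8145 + 0.8875 = 1.702 kg·m².
ω_f = L / I = 2877 / 1.702 = 1690 rpm.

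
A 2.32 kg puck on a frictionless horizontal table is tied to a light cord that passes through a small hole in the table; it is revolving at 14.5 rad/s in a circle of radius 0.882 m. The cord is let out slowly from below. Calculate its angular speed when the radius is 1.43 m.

The constraining force is radial, so m r² ω about the center is conserved.
ω₂ = ω₁ (r₁/r₂)² = (14.5)(0.882/1.43)² = 5.516 rad/s.

ω₂ ≈ 5.52 rad/s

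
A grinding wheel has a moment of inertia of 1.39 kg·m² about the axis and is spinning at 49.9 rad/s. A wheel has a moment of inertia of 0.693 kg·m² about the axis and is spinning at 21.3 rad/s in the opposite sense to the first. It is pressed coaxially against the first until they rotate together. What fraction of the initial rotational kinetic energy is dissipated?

The coupling torques are internal; angular momentum about the shared axis is conserved.
Taking A's sense as positive: L = (1.390)(49.9) − (0.6930)(21.3) = 54.60 kg·m²·rad/s.
Combined I = 1.390 + 0.6930 = 2.083 kg·m².
ω_f = L / I = 54.60 / 2.083 = 26.21 rad/s.
KE_i = ½ΣIω² = 1888 J; KE_f = ½(2.083)(26.21)² = 715.6 J.
Fraction dissipated = (KE_i − KE_f)/KE_i = 0.6209.

fraction ≈ 0.621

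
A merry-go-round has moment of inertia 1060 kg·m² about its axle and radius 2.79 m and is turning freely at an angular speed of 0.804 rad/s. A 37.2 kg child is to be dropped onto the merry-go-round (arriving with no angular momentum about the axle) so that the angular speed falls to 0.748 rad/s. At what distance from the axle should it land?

No external torque acts about the axle; L_before = L_after.
I_p ω_i = (I_p + m r²) ω_f ⇒ m r² = I_p(ω_i/ω_f − 1) = 1060(0.804/0.748 − 1) = 79.36 kg·m².
r = √(79.36/37.2) = 1.461 m.

r ≈ 1.46 m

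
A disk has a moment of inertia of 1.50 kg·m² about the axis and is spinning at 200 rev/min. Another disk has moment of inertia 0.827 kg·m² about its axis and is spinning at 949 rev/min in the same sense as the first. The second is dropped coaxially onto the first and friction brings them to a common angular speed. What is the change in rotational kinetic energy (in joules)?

ΔKE ≈ -1640 J

No external torque acts about the common axis, so total angular momentum is conserved.
Taking A's sense as positive: L = (1.500)(200) + (0.8270)(949) = 1085 kg·m²·rpm.
Combined I = 1.500 + 0.8270 = 2.327 kg·m².
ω_f = L / I = 1085 / 2.327 = 466.2 rpm.
KE_i = ½ΣIω² = 4413 J; KE_f = ½(2.327)(48.82)² = 2773 J.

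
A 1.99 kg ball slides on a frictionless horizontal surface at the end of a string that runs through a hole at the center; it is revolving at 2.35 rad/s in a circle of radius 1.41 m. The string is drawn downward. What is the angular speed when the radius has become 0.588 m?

No torque about the axis ⇒ m r₁² ω₁ = m r₂² ω₂.
ω₂ = ω₁ (r₁/r₂)² = (2.35)(1.41/0.588)² = 13.51 rad/s.

ω₂ ≈ 13.5 rad/s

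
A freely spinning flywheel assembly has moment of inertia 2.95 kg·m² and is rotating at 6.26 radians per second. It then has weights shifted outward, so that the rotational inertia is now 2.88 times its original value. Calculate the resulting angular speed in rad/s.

ω₂ ≈ 2.17 rad/s

No external torque acts about the spin axis, so angular momentum is conserved.
I₂ = 2.88 × 2.95 = 8.496 kg·m².
ω₂ = I₁ω₁ / I₂ = (2.950)(6.26 rad/s) / (8.496) = 2.174 rad/s.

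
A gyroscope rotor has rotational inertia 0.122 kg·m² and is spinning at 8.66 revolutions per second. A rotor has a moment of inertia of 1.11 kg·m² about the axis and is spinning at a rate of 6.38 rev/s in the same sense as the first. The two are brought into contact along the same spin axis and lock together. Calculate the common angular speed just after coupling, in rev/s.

The coupling torques are internal; angular momentum about the shared axis is conserved.
Taking A's sense as positive: L = (0.1220)(8.66) + (1.110)(6.38) = 8.138 kg·m²·rev/s.
Combined I = 0.1220 + 1.110 = 1.232 kg·m².
ω_f = L / I = 8.138 / 1.232 = 6.606 rev/s.

|ω_f| ≈ 6.61 rev/s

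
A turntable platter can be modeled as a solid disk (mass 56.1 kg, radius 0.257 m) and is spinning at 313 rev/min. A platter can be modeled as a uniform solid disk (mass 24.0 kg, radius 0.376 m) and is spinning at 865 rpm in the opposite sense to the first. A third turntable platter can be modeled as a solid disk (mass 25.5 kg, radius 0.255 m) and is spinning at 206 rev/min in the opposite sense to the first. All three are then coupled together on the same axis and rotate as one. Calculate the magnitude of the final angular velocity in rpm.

No external torque acts about the common axis, so total angular momentum is conserved.
Moments of inertia: I_A = ½(56.1)(0.257)² = 1.853 kg·m²; I_B = ½(24.0)(0.376)² = 1.697 kg·m²; I_C = ½(25.5)(0.255)² = 0.8291 kg·m².
Taking A's sense as positive: L = (1.853)(313) − (1.697)(865) − (0.8291)(206) = -1058 kg·m²·rpm.
Combined I = 1.853 + 1.697 + 0.8291 = 4.378 kg·m².
ω_f = L / I = -1058 / 4.378 = -241.7 rpm.

|ω_f| ≈ 242 rpm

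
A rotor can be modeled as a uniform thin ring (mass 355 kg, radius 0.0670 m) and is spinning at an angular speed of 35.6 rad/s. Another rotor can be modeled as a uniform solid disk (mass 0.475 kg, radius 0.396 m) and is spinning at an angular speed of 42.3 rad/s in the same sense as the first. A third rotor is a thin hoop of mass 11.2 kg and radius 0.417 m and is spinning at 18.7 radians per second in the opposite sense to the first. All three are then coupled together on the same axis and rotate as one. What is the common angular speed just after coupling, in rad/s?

No external torque acts about the common axis, so total angular momentum is conserved.
Moments of inertia: I_A = (355)(0.0670)² = 1.594 kg·m²; I_B = ½(0.475)(0.396)² = 0.03724 kg·m²; I_C = (11.2)(0.417)² = 1.948 kg·m².
Taking A's sense as positive: L = (1.594)(35.6) + (0.03724)(42.3) − (1.948)(18.7) = 21.89 kg·m²·rad/s.
Combined I = 1.594 + 0.03724 + 1.948 = 3.578 kg·m².
ω_f = L / I = 21.89 / 3.578 = 6.117 rad/s.

|ω_f| ≈ 6.12 rad/s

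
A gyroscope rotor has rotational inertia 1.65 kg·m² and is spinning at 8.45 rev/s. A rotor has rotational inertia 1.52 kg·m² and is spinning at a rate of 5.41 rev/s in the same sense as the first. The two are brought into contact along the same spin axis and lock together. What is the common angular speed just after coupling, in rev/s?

No external torque acts about the common axis, so total angular momentum is conserved.
Taking A's sense as positive: L = (1.650)(8.45) + (1.520)(5.41) = 22.17 kg·m²·rev/s.
Combined I = 1.650 + 1.520 = 3.170 kg·m².
ω_f = L / I = 22.17 / 3.170 = 6.992 rev/s.

|ω_f| ≈ 6.99 rev/s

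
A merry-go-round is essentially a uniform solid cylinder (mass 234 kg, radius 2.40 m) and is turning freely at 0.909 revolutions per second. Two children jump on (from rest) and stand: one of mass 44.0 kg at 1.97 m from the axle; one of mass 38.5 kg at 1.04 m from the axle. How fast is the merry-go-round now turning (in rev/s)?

The added mass arrives with no angular momentum about the axle, and any external torque about the axle is negligible, so the system's angular momentum is conserved.
I_p = ½(234)(2.40)² = 673.9 kg·m².
Added inertia Σmr² = (44.0)(1.97)² + (38.5)(1.04)² = 212.4 kg·m²; I_f = 673.9 + 212.4 = 886.3 kg·m².
ω_f = I_p ω_i / I_f = (673.9)(0.909) / 886.3 = 0.6912 rev/s.

ω_f ≈ 0.691 rev/s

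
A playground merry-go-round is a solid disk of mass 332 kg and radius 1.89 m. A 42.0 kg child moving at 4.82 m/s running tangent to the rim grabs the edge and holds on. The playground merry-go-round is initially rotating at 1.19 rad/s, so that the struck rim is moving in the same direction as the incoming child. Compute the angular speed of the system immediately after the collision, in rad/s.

|ω_f| ≈ 1.46 rad/s

The axle reaction passes through the axle and exerts no torque about it; angular momentum about the axle is conserved through the impact.
I_p = ½(332)(1.89)² = 593.0 kg·m². Taking the sense of the child's angular momentum as positive, L_{child} = m v R = (42.0)(4.82)(1.89) = 382.6 kg·m²/s.
L_i = +I_p ω_p + m v R = +(593.0)(1.19) + 382.6 = 1088 kg·m²/s.
After sticking, I_f = I_p + m R² = 593.0 + (42.0)(1.89)² = 743.0 kg·m².
ω_f = L_i / I_f = 1088 / 743.0 = 1.465 rad/s.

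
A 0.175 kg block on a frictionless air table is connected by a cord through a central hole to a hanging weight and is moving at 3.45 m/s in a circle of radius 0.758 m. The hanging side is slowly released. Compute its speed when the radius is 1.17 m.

v₂ ≈ 2.24 m/s

Central (radial) force ⇒ zero torque about the center ⇒ m v r is constant.
v₂ = v₁ r₁ / r₂ = (3.45)(0.758) / (1.17) = 2.235 m/s.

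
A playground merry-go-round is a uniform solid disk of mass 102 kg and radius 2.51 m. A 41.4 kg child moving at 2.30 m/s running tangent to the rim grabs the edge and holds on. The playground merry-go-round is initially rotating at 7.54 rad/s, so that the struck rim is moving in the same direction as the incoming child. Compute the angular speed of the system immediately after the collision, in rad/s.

|ω_f| ≈ 4.57 rad/s

The axle reaction passes through the axle and exerts no torque about it; angular momentum about the axle is conserved through the impact.
I_p = ½(102)(2.51)² = 321.3 kg·m². Taking the sense of the child's angular momentum as positive, L_{child} = m v R = (41.4)(2.30)(2.51) = 239.0 kg·m²/s.
L_i = +I_p ω_p + m v R = +(321.3)(7.54) + 239.0 = 2662 kg·m²/s.
After sticking, I_f = I_p + m R² = 321.3 + (41.4)(2.51)² = 582.1 kg·m².
ω_f = L_i / I_f = 2662 / 582.1 = 4.572 rad/s.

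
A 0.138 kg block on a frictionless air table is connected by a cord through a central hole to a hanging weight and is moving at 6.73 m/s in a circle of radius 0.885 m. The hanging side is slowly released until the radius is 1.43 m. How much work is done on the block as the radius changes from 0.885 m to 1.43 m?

The only horizontal force on the mass is along the cord (radial), so it exerts no torque about the hole and angular momentum m v r is conserved.
v₂ = v₁ r₁ / r₂ = (6.73)(0.885) / (1.43) = 4.165 m/s.
W = ΔKE = ½m(v₂² − v₁²) = -1.928 J.

W ≈ -1.93 J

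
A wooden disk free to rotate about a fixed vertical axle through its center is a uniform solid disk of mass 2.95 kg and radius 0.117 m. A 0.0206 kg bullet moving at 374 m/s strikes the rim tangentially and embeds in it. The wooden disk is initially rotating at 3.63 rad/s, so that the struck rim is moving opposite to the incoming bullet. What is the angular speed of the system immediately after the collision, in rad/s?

|ω_f| ≈ 40.4 rad/s

The axle reaction passes through the axle and exerts no torque about it; angular momentum about the axle is conserved through the impact.
I_p = ½(2.95)(0.117)² = 0.02019 kg·m². Taking the sense of the bullet's angular momentum as positive, L_{bullet} = m v R = (0.0206)(374)(0.117) = 0.9014 kg·m²/s.
L_i = −I_p ω_p + m v R = −(0.02019)(3.63) + 0.9014 = 0.8281 kg·m²/s.
After sticking, I_f = I_p + m R² = 0.02019 + (0.0206)(0.117)² = 0.02047 kg·m².
ω_f = L_i / I_f = 0.8281 / 0.02047 = 40.45 rad/s.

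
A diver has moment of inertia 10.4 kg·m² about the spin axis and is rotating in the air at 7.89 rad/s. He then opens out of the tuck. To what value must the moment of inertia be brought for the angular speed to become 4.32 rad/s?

Angular momentum about the spin axis is conserved since the torque about it is zero.
I₂ = I₁ω₁ / ω₂ = (10.4)(7.89) / (4.32) = 18.99 kg·m².

I₂ ≈ 19.0 kg·m²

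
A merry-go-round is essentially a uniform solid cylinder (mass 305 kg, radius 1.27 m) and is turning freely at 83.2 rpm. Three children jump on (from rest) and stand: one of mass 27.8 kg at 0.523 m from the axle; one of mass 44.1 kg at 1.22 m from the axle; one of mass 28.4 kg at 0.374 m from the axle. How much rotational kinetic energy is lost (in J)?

The added mass arrives with no angular momentum about the axle, and any external torque about the axle is negligible, so the system's angular momentum is conserved.
I_p = ½(305)(1.27)² = 246.0 kg·m².
Added inertia Σmr² = (27.8)(0.523)² + (44.1)(1.22)² + (28.4)(0.374)² = 77.22 kg·m²; I_f = 246.0 + 77.22 = 323.2 kg·m².
ω_f = I_p ω_i / I_f = (246.0)(83.2) / 323.2 = 63.32 rpm.
KE_i = ½(246.0)(8.713 rad/s)² = 9336 J; KE_f = ½(323.2)(6.631)² = 7105 J.

energy lost ≈ 2230 J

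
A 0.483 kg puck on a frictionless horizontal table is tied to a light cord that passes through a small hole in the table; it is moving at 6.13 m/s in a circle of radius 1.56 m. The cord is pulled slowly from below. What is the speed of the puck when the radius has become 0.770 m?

The only horizontal force on the mass is along the cord (radial), so it exerts no torque about the hole and angular momentum m v r is conserved.
v₂ = v₁ r₁ / r₂ = (6.13)(1.56) / (0.770) = 12.42 m/s.

v₂ ≈ 12.4 m/s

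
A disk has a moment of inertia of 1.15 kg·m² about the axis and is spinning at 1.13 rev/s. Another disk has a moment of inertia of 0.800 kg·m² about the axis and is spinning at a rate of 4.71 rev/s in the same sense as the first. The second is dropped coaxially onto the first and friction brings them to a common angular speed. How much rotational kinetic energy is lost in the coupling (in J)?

ΔKE lost ≈ 119 J

The coupling torques are internal; angular momentum about the shared axis is conserved.
Taking A's sense as positive: L = (1.150)(1.13) + (0.8000)(4.71) = 5.067 kg·m²·rev/s.
Combined I = 1.150 + 0.8000 = 1.950 kg·m².
ω_f = L / I = 5.067 / 1.950 = 2.599 rev/s.
KE_i = ½ΣIω² = 379.3 J; KE_f = ½(1.950)(16.33)² = 259.9 J.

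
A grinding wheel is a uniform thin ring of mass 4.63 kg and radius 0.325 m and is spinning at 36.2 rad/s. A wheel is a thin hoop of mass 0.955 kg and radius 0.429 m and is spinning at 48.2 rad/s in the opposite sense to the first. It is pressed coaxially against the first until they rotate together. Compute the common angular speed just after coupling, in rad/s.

The coupling torques are internal; angular momentum about the shared axis is conserved.
Moments of inertia: I_A = (4.63)(0.325)² = 0.4890 kg·m²; I_B = (0.955)(0.429)² = 0.1758 kg·m².
Taking A's sense as positive: L = (0.4890)(36.2) − (0.1758)(48.2) = 9.232 kg·m²·rad/s.
Combined I = 0.4890 + 0.1758 = 0.6648 kg·m².
ω_f = L / I = 9.232 / 0.6648 = 13.89 rad/s.

|ω_f| ≈ 13.9 rad/s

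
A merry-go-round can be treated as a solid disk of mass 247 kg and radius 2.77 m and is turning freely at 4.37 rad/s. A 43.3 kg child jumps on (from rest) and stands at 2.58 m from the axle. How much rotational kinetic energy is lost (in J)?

No external torque acts about the axle; L_before = L_after.
I_p = ½(247)(2.77)² = 947.6 kg·m².
Added inertia Σmr² = (43.3)(2.58)² = 288.2 kg·m²; I_f = 947.6 + 288.2 = 1236 kg·m².
ω_f = I_p ω_i / I_f = (947.6)(4.37) / 1236 = 3.351 rad/s.
KE_i = ½(947.6)(4.370 rad/s)² = 9048 J; KE_f = ½(1236)(3.351)² = 6938 J.

energy lost ≈ 2110 J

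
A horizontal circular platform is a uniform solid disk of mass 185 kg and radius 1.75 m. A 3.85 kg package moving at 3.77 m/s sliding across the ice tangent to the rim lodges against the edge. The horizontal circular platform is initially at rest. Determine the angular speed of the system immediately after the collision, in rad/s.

|ω_f| ≈ 0.0861 rad/s

The axle reaction passes through the central axle and exerts no torque about it; angular momentum about the central axle is conserved through the impact.
I_p = ½(185)(1.75)² = 283.3 kg·m². Taking the sense of the package's angular momentum as positive, L_{package} = m v R = (3.85)(3.77)(1.75) = 25.40 kg·m²/s.
L_i = 0 + 25.40 = 25.40 kg·m²/s.
After sticking, I_f = I_p + m R² = 283.3 + (3.85)(1.75)² = 295.1 kg·m².
ω_f = L_i / I_f = 25.40 / 295.1 = 0.08608 rad/s.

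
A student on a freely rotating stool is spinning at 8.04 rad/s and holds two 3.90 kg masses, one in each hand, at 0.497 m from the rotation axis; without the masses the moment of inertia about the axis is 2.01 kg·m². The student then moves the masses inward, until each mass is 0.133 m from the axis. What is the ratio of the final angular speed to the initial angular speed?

ω₂/ω₁ ≈ 1.83

Angular momentum about the spin axis is conserved since the torque about it is zero.
I₁ = 2.01 + 2(3.90)(0.497)² = 3.937 kg·m²; I₂ = 2.01 + 2(3.90)(0.133)² = 2.148 kg·m².
ω₂/ω₁ = I₁/I₂ = 3.937 / 2.148 = 1.833.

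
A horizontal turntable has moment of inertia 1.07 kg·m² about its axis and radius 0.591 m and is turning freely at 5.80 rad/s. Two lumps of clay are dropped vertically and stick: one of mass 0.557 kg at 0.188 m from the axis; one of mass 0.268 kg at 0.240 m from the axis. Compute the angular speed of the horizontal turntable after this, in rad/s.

ω_f ≈ 5.62 rad/s

The added mass arrives with no angular momentum about the axis, and any external torque about the axis is negligible, so the system's angular momentum is conserved.
Added inertia Σmr² = (0.557)(0.188)² + (0.268)(0.240)² = 0.03512 kg·m²; I_f = 1.070 + 0.03512 = 1.105 kg·m².
ω_f = I_p ω_i / I_f = (1.070)(5.80) / 1.105 = 5.616 rad/s.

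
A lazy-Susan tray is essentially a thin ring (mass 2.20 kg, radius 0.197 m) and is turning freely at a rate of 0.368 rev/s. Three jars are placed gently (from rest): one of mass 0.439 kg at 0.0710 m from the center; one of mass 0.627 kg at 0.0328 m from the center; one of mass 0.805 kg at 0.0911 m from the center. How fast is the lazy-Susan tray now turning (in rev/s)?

The added mass arrives with no angular momentum about the center, and any external torque about the center is negligible, so the system's angular momentum is conserved.
I_p = (2.20)(0.197)² = 0.08538 kg·m².
Added inertia Σmr² = (0.439)(0.0710)² + (0.627)(0.0328)² + (0.805)(0.0911)² = 0.009568 kg·m²; I_f = 0.08538 + 0.009568 = 0.09495 kg·m².
ω_f = I_p ω_i / I_f = (0.08538)(0.368) / 0.09495 = 0.3309 rev/s.

ω_f ≈ 0.331 rev/s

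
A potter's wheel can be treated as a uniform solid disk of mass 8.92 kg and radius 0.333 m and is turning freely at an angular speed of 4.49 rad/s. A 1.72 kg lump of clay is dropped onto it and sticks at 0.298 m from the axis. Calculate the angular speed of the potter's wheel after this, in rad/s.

ω_f ≈ 3.43 rad/s

No external torque acts about the axis; L_before = L_after.
I_p = ½(8.92)(0.333)² = 0.4946 kg·m².
Added inertia Σmr² = (1.72)(0.298)² = 0.1527 kg·m²; I_f = 0.4946 + 0.1527 = 0.6473 kg·m².
ω_f = I_p ω_i / I_f = (0.4946)(4.49) / 0.6473 = 3.431 rad/s.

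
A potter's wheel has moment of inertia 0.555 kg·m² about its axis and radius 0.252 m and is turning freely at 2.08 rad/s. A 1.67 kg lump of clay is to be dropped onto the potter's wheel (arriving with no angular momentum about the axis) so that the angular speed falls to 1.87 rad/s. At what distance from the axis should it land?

r ≈ 0.193 m

The added mass arrives with no angular momentum about the axis, and any external torque about the axis is negligible, so the system's angular momentum is conserved.
I_p ω_i = (I_p + m r²) ω_f ⇒ m r² = I_p(ω_i/ω_f − 1) = 0.5550(2.08/1.87 − 1) = 0.06233 kg·m².
r = √(0.06233/1.67) = 0.1932 m.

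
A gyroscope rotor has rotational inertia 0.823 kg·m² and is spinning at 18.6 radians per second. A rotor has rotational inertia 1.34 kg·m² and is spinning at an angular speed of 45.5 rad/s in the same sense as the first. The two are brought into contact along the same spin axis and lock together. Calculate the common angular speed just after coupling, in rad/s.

The coupling torques are internal; angular momentum about the shared axis is conserved.
Taking A's sense as positive: L = (0.8230)(18.6) + (1.340)(45.5) = 76.28 kg·m²·rad/s.
Combined I = 0.8230 + 1.340 = 2.163 kg·m².
ω_f = L / I = 76.28 / 2.163 = 35.26 rad/s.

|ω_f| ≈ 35.3 rad/s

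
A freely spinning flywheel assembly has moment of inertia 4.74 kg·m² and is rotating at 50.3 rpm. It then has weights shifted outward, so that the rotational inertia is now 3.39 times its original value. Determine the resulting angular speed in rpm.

Angular momentum about the spin axis is conserved since the torque about it is zero.
I₂ = 3.39 × 4.74 = 16.07 kg·m².
ω₂ = I₁ω₁ / I₂ = (4.740)(50.3 rpm) / (16.07) = 14.84 rpm.

ω₂ ≈ 14.8 rpm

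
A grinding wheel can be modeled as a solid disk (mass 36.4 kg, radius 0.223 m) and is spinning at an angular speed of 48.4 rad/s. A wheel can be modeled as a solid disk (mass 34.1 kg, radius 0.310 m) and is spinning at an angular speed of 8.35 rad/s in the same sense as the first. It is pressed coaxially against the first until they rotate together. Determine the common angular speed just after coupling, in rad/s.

The coupling torques are internal; angular momentum about the shared axis is conserved.
Moments of inertia: I_A = ½(36.4)(0.223)² = 0.9051 kg·m²; I_B = ½(34.1)(0.310)² = 1.639 kg·m².
Taking A's sense as positive: L = (0.9051)(48.4) + (1.639)(8.35) = 57.49 kg·m²·rad/s.
Combined I = 0.9051 + 1.639 = 2.544 kg·m².
ω_f = L / I = 57.49 / 2.544 = 22.60 rad/s.

|ω_f| ≈ 22.6 rad/s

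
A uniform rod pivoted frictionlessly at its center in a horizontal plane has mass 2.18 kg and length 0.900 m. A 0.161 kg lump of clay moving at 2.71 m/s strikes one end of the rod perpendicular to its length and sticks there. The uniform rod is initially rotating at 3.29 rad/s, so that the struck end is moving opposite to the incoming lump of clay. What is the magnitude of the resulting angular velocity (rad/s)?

|ω_f| ≈ 1.60 rad/s

About the pivot the impulsive forces during the collision are internal, so angular momentum about that axis is conserved.
I_p = (1/12)(2.18)(0.900)² = 0.1472 kg·m². Taking the sense of the lump of clay's angular momentum as positive, L_{lump} = m v R = (0.161)(2.71)(0.900/2) = 0.1963 kg·m²/s.
L_i = −I_p ω_p + m v R = −(0.1472)(3.29) + 0.1963 = -0.2878 kg·m²/s.
After sticking, I_f = I_p + m R² = 0.1472 + (0.161)(0.900/2)² = 0.1798 kg·m².
ω_f = L_i / I_f = -0.2878 / 0.1798 = -1.601 rad/s.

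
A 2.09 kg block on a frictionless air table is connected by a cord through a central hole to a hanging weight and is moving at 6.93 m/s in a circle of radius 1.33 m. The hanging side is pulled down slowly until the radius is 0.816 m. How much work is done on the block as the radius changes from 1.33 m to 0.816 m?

Central (radial) force ⇒ zero torque about the center ⇒ m v r is constant.
v₂ = v₁ r₁ / r₂ = (6.93)(1.33) / (0.816) = 11.30 m/s.
W = ΔKE = ½m(v₂² − v₁²) = 83.14 J.

W ≈ 83.1 J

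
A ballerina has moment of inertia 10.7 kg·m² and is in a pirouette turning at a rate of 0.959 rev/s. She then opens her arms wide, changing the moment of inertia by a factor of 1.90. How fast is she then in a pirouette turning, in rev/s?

No external torque acts about the spin axis, so angular momentum is conserved.
I₂ = 1.90 × 10.7 = 20.33 kg·m².
ω₂ = I₁ω₁ / I₂ = (10.70)(0.959 rev/s) / (20.33) = 0.5047 rev/s.

ω₂ ≈ 0.505 rev/s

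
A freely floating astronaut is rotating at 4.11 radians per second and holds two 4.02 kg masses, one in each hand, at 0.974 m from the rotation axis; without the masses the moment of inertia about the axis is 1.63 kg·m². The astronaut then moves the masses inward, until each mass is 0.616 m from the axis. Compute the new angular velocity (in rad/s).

ω₂ ≈ 8.13 rad/s

With no external torque about the axis, L is conserved: I₁ω₁ = I₂ω₂.
I₁ = 1.63 + 2(4.02)(0.974)² = 9.257 kg·m²; I₂ = 1.63 + 2(4.02)(0.616)² = 4.681 kg·m².
ω₂ = I₁ω₁ / I₂ = (9.257)(4.11 rad/s) / (4.681) = 8.128 rad/s.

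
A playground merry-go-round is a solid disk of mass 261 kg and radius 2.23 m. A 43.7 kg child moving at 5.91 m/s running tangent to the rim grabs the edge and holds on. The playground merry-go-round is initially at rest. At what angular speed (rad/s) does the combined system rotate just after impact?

|ω_f| ≈ 0.665 rad/s

The axle reaction passes through the axle and exerts no torque about it; angular momentum about the axle is conserved through the impact.
I_p = ½(261)(2.23)² = 649.0 kg·m². Taking the sense of the child's angular momentum as positive, L_{child} = m v R = (43.7)(5.91)(2.23) = 575.9 kg·m²/s.
L_i = 0 + 575.9 = 575.9 kg·m²/s.
After sticking, I_f = I_p + m R² = 649.0 + (43.7)(2.23)² = 866.3 kg·m².
ω_f = L_i / I_f = 575.9 / 866.3 = 0.6648 rad/s.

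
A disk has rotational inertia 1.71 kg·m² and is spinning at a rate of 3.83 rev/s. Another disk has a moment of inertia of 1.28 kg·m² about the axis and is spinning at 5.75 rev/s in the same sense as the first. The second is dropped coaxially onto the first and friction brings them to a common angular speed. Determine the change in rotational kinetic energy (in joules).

ΔKE ≈ -53.3 J

The coupling torques are internal; angular momentum about the shared axis is conserved.
Taking A's sense as positive: L = (1.710)(3.83) + (1.280)(5.75) = 13.91 kg·m²·rev/s.
Combined I = 1.710 + 1.280 = 2.990 kg·m².
ω_f = L / I = 13.91 / 2.990 = 4.652 rev/s.
KE_i = ½ΣIω² = 1330 J; KE_f = ½(2.990)(29.23)² = 1277 J.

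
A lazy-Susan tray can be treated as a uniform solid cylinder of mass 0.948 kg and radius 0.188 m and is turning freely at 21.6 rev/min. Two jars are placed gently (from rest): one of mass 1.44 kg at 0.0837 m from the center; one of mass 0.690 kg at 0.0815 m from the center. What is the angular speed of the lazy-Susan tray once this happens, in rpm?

ω_f ≈ 11.5 rpm

No external torque acts about the center; L_before = L_after.
I_p = ½(0.948)(0.188)² = 0.01675 kg·m².
Added inertia Σmr² = (1.44)(0.0837)² + (0.690)(0.0815)² = 0.01467 kg·m²; I_f = 0.01675 + 0.01467 = 0.03142 kg·m².
ω_f = I_p ω_i / I_f = (0.01675)(21.6) / 0.03142 = 11.52 rpm.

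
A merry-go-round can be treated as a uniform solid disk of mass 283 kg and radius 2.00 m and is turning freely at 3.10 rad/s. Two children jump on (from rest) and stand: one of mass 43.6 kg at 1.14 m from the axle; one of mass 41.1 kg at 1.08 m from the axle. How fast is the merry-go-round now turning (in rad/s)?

ω_f ≈ 2.62 rad/s

The added mass arrives with no angular momentum about the axle, and any external torque about the axle is negligible, so the system's angular momentum is conserved.
I_p = ½(283)(2.00)² = 566.0 kg·m².
Added inertia Σmr² = (43.6)(1.14)² + (41.1)(1.08)² = 104.6 kg·m²; I_f = 566.0 + 104.6 = 670.6 kg·m².
ω_f = I_p ω_i / I_f = (566.0)(3.10) / 670.6 = 2.616 rad/s.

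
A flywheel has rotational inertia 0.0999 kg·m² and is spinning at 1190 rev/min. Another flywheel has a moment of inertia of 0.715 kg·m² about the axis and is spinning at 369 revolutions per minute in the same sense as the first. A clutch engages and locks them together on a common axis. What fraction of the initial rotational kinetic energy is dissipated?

fraction ≈ 0.247

The coupling torques are internal; angular momentum about the shared axis is conserved.
Taking A's sense as positive: L = (0.09990)(1190) + (0.7150)(369) = 382.7 kg·m²·rpm.
Combined I = 0.09990 + 0.7150 = 0.8149 kg·m².
ω_f = L / I = 382.7 / 0.8149 = 469.6 rpm.
KE_i = ½ΣIω² = 1309 J; KE_f = ½(0.8149)(49.18)² = 985.5 J.
Fraction dissipated = (KE_i − KE_f)/KE_i = 0.2474.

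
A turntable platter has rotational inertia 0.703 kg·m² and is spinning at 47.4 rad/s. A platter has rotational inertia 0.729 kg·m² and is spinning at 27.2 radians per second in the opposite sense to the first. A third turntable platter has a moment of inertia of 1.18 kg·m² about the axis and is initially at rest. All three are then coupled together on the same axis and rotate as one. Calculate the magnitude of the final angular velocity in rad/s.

|ω_f| ≈ 5.17 rad/s

No external torque acts about the common axis, so total angular momentum is conserved.
Taking A's sense as positive: L = (0.7030)(47.4) − (0.7290)(27.2) = 13.49 kg·m²·rad/s.
Combined I = 0.7030 + 0.7290 + 1.180 = 2.612 kg·m².
ω_f = L / I = 13.49 / 2.612 = 5.166 rad/s.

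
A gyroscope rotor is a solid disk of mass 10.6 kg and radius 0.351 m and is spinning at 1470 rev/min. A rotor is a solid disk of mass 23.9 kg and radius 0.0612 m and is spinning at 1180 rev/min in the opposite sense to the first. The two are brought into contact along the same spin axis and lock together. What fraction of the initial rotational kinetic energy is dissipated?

The coupling torques are internal; angular momentum about the shared axis is conserved.
Moments of inertia: I_A = ½(10.6)(0.351)² = 0.6530 kg·m²; I_B = ½(23.9)(0.0612)² = 0.04476 kg·m².
Taking A's sense as positive: L = (0.6530)(1470) − (0.04476)(1180) = 907.0 kg·m²·rpm.
Combined I = 0.6530 + 0.04476 = 0.6977 kg·m².
ω_f = L / I = 907.0 / 0.6977 = 1300 rpm.
KE_i = ½ΣIω² = 8078 J; KE_f = ½(0.6977)(136.1)² = 6465 J.
Fraction dissipated = (KE_i − KE_f)/KE_i = 0.1997.

fraction ≈ 0.200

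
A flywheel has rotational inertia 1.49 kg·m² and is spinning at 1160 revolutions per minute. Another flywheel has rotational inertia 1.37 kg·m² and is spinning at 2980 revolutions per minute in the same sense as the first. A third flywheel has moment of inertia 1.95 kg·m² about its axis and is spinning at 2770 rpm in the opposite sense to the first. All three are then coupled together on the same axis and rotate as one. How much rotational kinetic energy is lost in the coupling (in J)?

ΔKE lost ≈ 1.60e+05 J

No external torque acts about the common axis, so total angular momentum is conserved.
Taking A's sense as positive: L = (1.490)(1160) + (1.370)(2980) − (1.950)(2770) = 409.5 kg·m²·rpm.
Combined I = 1.490 + 1.370 + 1.950 = 4.810 kg·m².
ω_f = L / I = 409.5 / 4.810 = 85.14 rpm.
KE_i = ½ΣIω² = 1.597e+05 J; KE_f = ½(4.810)(8.915)² = 191.2 J.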